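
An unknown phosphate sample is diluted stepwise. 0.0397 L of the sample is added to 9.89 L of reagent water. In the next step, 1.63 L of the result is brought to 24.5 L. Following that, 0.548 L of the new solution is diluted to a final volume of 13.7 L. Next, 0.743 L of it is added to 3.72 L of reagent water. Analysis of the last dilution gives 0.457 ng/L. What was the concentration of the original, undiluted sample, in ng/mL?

Overall dilution factor = 250.1 × 15.03 × 25 × 6.007 = 5.65 × 10⁵.
Original = 0.457 ng/L × 5.65 × 10⁵ = 2.58 × 10⁵ ng/L = 258 ng/mL.

258 ng/mL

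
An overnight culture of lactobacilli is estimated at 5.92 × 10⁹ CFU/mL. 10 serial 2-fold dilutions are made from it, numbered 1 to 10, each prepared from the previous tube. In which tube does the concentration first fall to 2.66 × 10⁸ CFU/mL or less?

tube 5

Tube n has concentration 5.92 × 10⁹ CFU/mL / 2ⁿ.
Need 2ⁿ ≥ 5.92 × 10⁹ CFU/mL / 2.66 × 10⁸ CFU/mL = 22.3, so n ≥ 4.48.
First such tube: n = 5.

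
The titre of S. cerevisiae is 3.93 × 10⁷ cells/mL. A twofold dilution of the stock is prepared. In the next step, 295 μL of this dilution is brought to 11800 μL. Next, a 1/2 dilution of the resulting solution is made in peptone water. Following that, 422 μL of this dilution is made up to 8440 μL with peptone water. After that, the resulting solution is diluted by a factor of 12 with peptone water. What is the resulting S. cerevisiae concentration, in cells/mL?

1020 cells/mL

Overall dilution factor = 2 × 40 × 2 × 20 × 12 = 3.84 × 10⁴.
3.93 × 10⁷ cells/mL / 3.84 × 10⁴ = 1020 cells/mL.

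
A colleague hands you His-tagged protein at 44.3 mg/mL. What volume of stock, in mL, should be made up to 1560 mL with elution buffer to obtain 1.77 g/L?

1.77 g/L = 1.77 mg/mL.
V₁ = C₂V₂/C₁ = 1.77 × 1560 / 44.3 = 62.3 mL.

62.3 mL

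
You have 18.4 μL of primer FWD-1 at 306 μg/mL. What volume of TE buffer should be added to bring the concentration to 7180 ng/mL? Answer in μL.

7180 ng/mL = 7.18 μg/mL.
V₂ = C₁V₁/C₂ = 306 × 18.4 / 7.18 = 784 μL.
Diluent to add = V₂ − V₁ = 784 − 18.4 = 766 μL.

766 μL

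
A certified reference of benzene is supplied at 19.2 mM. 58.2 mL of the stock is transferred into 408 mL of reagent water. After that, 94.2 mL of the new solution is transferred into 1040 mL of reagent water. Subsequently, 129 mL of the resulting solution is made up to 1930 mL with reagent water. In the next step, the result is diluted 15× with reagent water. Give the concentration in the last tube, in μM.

Overall dilution factor = 8.010 × 12.04 × 14.96 × 15 = 2.16 × 10⁴.
19.2 mM / 2.16 × 10⁴ = 8.87 × 10⁻⁴ mM = 0.887 μM.

0.887 μM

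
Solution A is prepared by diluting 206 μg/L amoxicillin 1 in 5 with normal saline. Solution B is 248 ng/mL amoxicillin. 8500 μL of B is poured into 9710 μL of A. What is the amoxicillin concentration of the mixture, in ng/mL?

138 ng/mL

C_A = 206 μg/L / 5 = 41.2 μg/L.
C_B = 248 ng/mL = 248 μg/L.
C_mix = (C_A·V_A + C_B·V_B)/(V_A + V_B) = (41.2×9710 + 248×8500) / 18210 = 138 μg/L = 138 ng/mL.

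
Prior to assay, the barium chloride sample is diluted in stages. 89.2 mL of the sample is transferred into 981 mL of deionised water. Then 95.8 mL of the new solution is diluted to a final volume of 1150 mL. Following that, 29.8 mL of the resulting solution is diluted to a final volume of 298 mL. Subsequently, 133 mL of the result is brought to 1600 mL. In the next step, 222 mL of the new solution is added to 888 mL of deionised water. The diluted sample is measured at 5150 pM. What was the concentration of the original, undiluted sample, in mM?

0.446 mM

Overall dilution factor = 12.00 × 12.00 × 10 × 12.03 × 5 = 8.66 × 10⁴.
Original = 5150 pM × 8.66 × 10⁴ = 4.46 × 10⁸ pM = 0.446 mM.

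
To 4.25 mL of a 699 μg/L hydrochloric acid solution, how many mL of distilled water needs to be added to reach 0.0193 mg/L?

0.0193 mg/L = 19.3 μg/L.
V₂ = C₁V₁/C₂ = 699 × 4.25 / 19.3 = 154 mL.
Diluent to add = V₂ − V₁ = 154 − 4.25 = 150 mL.

150 mL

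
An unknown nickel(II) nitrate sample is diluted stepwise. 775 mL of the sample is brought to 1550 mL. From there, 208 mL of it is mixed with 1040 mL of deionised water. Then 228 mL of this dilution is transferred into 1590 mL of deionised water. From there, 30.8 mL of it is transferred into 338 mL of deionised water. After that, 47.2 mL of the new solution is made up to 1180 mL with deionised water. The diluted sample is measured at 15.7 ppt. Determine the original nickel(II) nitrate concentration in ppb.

450 ppb

Overall dilution factor = 2 × 6 × 7.974 × 11.97 × 25 = 2.86 × 10⁴.
Original = 15.7 ppt × 2.86 × 10⁴ = 4.50 × 10⁵ ppt = 450 ppb.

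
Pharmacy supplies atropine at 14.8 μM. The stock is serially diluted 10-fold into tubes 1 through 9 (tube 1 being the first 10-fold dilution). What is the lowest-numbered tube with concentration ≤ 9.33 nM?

tube 4

Tube n has concentration 14.8 μM / 10ⁿ.
Need 10ⁿ ≥ 14.8 μM / 9.33 nM = 1586, so n ≥ 3.20.
First such tube: n = 4.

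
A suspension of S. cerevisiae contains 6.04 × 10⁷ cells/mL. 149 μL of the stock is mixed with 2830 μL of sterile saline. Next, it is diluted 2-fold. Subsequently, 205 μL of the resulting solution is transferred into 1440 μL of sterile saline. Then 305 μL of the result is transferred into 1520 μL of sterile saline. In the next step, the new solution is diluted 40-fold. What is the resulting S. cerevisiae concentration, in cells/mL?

Overall dilution factor = 19.99 × 2 × 8.024 × 5.984 × 40 = 7.68 × 10⁴.
6.04 × 10⁷ cells/mL / 7.68 × 10⁴ = 786 cells/mL.

786 cells/mL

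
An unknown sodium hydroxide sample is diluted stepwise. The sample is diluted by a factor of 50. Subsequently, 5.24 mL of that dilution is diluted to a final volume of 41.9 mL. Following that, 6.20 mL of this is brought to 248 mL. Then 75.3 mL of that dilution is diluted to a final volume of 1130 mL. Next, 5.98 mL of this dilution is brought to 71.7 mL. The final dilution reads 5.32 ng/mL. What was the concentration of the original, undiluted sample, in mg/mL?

15.3 mg/mL

Overall dilution factor = 50 × 7.996 × 40 × 15.01 × 11.99 = 2.88 × 10⁶.
Original = 5.32 ng/mL × 2.88 × 10⁶ = 1.53 × 10⁷ ng/mL = 15.3 mg/mL.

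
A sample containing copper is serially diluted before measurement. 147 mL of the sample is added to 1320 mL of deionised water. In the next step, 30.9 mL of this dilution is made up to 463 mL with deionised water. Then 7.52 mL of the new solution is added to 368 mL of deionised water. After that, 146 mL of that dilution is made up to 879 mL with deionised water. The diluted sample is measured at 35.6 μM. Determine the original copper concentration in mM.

Overall dilution factor = 9.980 × 14.98 × 49.94 × 6.021 = 4.50 × 10⁴.
Original = 35.6 μM × 4.50 × 10⁴ = 1.60 × 10⁶ μM = 1600 mM.

1600 mM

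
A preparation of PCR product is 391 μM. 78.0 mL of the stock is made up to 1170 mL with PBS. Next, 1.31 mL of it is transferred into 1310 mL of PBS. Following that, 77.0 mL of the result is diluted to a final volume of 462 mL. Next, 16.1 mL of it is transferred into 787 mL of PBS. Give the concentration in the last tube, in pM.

87.0 pM

Overall dilution factor = 15 × 1001 × 6 × 49.88 = 4.49 × 10⁶.
391 μM / 4.49 × 10⁶ = 8.70 × 10⁻⁵ μM = 87.0 pM.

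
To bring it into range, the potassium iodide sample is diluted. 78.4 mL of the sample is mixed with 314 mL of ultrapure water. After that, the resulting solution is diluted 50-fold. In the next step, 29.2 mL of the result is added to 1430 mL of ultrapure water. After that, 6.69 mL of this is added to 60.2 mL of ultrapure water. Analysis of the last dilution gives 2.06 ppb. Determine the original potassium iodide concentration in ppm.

258 ppm

Overall dilution factor = 5.005 × 50 × 49.97 × 9.999 = 1.25 × 10⁵.
Original = 2.06 ppb × 1.25 × 10⁵ = 2.58 × 10⁵ ppb = 258 ppm.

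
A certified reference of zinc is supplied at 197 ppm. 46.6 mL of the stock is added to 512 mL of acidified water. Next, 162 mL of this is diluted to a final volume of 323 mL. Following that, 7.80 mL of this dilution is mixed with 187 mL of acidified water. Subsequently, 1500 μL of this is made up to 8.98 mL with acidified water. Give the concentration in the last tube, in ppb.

55.1 ppb

Overall dilution factor = 11.99 × 1.994 × 24.97 × 5.987 = 3573.
197 ppm / 3573 = 0.0551 ppm = 55.1 ppb.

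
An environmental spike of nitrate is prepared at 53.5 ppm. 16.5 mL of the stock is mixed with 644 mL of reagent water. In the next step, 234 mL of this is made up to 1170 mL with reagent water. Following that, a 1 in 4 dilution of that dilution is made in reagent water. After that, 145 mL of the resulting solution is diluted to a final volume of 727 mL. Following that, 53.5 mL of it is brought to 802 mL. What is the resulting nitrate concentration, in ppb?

Overall dilution factor = 40.03 × 5 × 4 × 5.014 × 14.99 = 6.02 × 10⁴.
53.5 ppm / 6.02 × 10⁴ = 8.89 × 10⁻⁴ ppm = 0.889 ppb.

0.889 ppb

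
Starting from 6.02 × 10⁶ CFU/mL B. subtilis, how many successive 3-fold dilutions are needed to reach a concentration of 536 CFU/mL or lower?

9

Need 3ⁿ ≥ 1.12 × 10⁴, so n ≥ log(1.12 × 10⁴)/log(3) = 8.49.
Minimum whole steps: n = 9.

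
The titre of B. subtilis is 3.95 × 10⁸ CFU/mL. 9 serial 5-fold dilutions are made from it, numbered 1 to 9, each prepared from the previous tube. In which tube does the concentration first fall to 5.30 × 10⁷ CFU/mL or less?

tube 2

Tube n has concentration 3.95 × 10⁸ CFU/mL / 5ⁿ.
Need 5ⁿ ≥ 3.95 × 10⁸ CFU/mL / 5.30 × 10⁷ CFU/mL = 7.45, so n ≥ 1.25.
First such tube: n = 2.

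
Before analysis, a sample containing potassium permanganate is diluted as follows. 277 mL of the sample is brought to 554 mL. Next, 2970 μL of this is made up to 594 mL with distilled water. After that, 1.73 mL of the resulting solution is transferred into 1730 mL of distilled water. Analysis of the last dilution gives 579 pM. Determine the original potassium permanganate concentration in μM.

232 μM

Overall dilution factor = 2 × 200 × 1001 = 4.00 × 10⁵.
Original = 579 pM × 4.00 × 10⁵ = 2.32 × 10⁸ pM = 232 μM.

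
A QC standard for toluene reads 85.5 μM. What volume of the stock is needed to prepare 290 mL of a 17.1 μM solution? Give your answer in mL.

58.0 mL

V₁ = C₂V₂/C₁ = 17.1 × 290 / 85.5 = 58.0 mL.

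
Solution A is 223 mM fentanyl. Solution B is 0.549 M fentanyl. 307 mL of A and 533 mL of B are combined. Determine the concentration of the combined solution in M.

C_B = 0.549 M = 549 mM.
C_mix = (C_A·V_A + C_B·V_B)/(V_A + V_B) = (223×307 + 549×533) / 840.0 = 430 mM = 0.430 M.

0.430 M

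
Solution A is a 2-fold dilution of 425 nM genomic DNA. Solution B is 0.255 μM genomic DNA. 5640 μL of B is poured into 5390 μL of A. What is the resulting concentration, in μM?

C_A = 425 nM / 2 = 212 nM.
C_B = 0.255 μM = 255 nM.
C_mix = (C_A·V_A + C_B·V_B)/(V_A + V_B) = (212×5390 + 255×5640) / 11030 = 234 nM = 0.234 μM.

0.234 μM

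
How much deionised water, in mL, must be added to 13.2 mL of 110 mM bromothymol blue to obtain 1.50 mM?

955 mL

V₂ = C₁V₁/C₂ = 110 × 13.2 / 1.50 = 968 mL.
Diluent to add = V₂ − V₁ = 968 − 13.2 = 955 mL.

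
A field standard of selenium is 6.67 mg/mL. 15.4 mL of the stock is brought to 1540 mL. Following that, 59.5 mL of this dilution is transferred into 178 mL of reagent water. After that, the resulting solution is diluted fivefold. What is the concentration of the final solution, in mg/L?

3.34 mg/L

Overall dilution factor = 100 × 3.992 × 5 = 1996.
6.67 mg/mL / 1996 = 3.34 × 10⁻³ mg/mL = 3.34 mg/L.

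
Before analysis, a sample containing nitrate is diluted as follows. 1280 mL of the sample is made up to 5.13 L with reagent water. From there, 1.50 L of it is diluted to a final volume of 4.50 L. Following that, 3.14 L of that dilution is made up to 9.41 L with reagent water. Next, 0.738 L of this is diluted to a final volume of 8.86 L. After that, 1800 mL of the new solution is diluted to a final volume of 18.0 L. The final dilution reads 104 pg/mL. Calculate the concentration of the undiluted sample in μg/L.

450 μg/L

Overall dilution factor = 4.008 × 3 × 2.997 × 12.01 × 10 = 4326.
Original = 104 pg/mL × 4326 = 4.50 × 10⁵ pg/mL = 450 μg/L.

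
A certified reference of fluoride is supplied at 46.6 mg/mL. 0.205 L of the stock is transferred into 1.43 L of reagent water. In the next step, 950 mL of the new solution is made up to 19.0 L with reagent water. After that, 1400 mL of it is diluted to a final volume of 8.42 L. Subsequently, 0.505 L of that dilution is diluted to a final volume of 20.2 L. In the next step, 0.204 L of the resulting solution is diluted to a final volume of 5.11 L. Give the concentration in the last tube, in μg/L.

48.5 μg/L

Overall dilution factor = 7.976 × 20 × 6.014 × 40 × 25.05 = 9.61 × 10⁵.
46.6 mg/mL / 9.61 × 10⁵ = 4.85 × 10⁻⁵ mg/mL = 48.5 μg/L.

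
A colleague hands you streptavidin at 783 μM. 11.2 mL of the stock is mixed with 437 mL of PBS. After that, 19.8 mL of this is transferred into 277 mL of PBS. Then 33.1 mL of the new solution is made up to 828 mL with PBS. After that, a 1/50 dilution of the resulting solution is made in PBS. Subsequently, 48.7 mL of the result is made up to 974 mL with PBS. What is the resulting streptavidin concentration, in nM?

0.0522 nM

Overall dilution factor = 40.02 × 14.99 × 25.02 × 50 × 20 = 1.50 × 10⁷.
783 μM / 1.50 × 10⁷ = 5.22 × 10⁻⁵ μM = 0.0522 nM.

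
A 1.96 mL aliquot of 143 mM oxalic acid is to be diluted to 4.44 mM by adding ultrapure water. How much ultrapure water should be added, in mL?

61.2 mL

V₂ = C₁V₁/C₂ = 143 × 1.96 / 4.44 = 63.1 mL.
Diluent to add = V₂ − V₁ = 63.1 − 1.96 = 61.2 mL.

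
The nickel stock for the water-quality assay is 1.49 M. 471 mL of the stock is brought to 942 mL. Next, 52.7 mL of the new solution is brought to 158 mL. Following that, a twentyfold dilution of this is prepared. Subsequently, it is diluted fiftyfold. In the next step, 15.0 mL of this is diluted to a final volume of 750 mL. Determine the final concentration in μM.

4.97 μM

Overall dilution factor = 2 × 2.998 × 20 × 50 × 50 = 3.00 × 10⁵.
1.49 M / 3.00 × 10⁵ = 4.97 × 10⁻⁶ M = 4.97 μM.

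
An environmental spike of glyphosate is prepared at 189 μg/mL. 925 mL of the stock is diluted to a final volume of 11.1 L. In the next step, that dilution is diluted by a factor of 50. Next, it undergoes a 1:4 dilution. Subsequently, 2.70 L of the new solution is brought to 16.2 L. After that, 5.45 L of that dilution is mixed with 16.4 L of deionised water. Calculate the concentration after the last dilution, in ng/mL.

3.27 ng/mL

Overall dilution factor = 12 × 50 × 4 × 6 × 4.009 = 5.77 × 10⁴.
189 μg/mL / 5.77 × 10⁴ = 3.27 × 10⁻³ μg/mL = 3.27 ng/mL.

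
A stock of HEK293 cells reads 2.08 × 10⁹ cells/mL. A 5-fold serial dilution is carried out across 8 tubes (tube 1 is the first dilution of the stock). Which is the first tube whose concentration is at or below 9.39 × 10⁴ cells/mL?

Tube n has concentration 2.08 × 10⁹ cells/mL / 5ⁿ.
Need 5ⁿ ≥ 2.08 × 10⁹ cells/mL / 9.39 × 10⁴ cells/mL = 2.22 × 10⁴, so n ≥ 6.22.
First such tube: n = 7.

tube 7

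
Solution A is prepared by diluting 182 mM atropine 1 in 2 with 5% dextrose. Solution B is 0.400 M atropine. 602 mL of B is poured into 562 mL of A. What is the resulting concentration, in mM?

C_A = 182 mM / 2 = 91.0 mM.
C_B = 0.400 M = 400 mM.
C_mix = (C_A·V_A + C_B·V_B)/(V_A + V_B) = (91.0×562 + 400×602) / 1164 = 251 mM.

251 mM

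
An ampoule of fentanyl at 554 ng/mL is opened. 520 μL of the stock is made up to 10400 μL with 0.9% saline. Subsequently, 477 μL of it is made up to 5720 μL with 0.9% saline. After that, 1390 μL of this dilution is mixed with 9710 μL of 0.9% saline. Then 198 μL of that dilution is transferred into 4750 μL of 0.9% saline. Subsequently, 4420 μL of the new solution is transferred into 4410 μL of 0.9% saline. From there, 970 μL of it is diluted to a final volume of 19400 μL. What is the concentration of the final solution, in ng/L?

Overall dilution factor = 20 × 11.99 × 7.986 × 24.99 × 1.998 × 20 = 1.91 × 10⁶.
554 ng/mL / 1.91 × 10⁶ = 2.90 × 10⁻⁴ ng/mL = 0.290 ng/L.

0.290 ng/L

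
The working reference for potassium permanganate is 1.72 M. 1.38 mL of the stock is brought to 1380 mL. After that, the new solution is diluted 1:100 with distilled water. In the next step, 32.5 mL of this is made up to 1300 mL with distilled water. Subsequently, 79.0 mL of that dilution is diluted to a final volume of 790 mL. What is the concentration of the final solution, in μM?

0.0430 μM

Overall dilution factor = 1000 × 100 × 40 × 10 = 4.00 × 10⁷.
1.72 M / 4.00 × 10⁷ = 4.30 × 10⁻⁸ M = 0.0430 μM.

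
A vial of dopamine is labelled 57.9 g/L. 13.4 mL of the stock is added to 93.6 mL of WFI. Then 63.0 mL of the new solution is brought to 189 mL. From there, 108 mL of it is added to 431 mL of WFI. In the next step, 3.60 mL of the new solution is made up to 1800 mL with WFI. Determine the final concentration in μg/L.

Overall dilution factor = 7.985 × 3 × 4.991 × 500 = 5.98 × 10⁴.
57.9 g/L / 5.98 × 10⁴ = 9.69 × 10⁻⁴ g/L = 969 μg/L.

969 μg/L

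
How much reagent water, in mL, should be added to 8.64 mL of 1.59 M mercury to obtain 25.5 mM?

25.5 mM = 0.0255 M.
V₂ = C₁V₁/C₂ = 1.59 × 8.64 / 0.0255 = 539 mL.
Diluent to add = V₂ − V₁ = 539 − 8.64 = 530 mL.

530 mL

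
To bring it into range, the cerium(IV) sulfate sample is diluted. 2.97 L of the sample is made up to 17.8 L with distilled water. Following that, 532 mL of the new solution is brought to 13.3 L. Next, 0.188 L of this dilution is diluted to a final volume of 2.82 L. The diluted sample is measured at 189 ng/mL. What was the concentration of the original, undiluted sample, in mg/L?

425 mg/L

Overall dilution factor = 5.993 × 25 × 15 = 2247.
Original = 189 ng/mL × 2247 = 4.25 × 10⁵ ng/mL = 425 mg/L.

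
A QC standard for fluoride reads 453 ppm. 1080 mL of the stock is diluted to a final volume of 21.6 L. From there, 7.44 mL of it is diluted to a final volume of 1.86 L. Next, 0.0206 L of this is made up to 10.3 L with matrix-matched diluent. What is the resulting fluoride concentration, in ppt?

181 ppt

Overall dilution factor = 20 × 250 × 500 = 2.50 × 10⁶.
453 ppm / 2.50 × 10⁶ = 1.81 × 10⁻⁴ ppm = 181 ppt.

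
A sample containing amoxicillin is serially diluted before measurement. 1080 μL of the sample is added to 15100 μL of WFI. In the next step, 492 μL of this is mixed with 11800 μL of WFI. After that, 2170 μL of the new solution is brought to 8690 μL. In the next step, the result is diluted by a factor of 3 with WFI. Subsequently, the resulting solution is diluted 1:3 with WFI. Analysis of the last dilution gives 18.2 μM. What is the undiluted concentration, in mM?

246 mM

Overall dilution factor = 14.98 × 24.98 × 4.005 × 3 × 3 = 1.35 × 10⁴.
Original = 18.2 μM × 1.35 × 10⁴ = 2.46 × 10⁵ μM = 246 mM.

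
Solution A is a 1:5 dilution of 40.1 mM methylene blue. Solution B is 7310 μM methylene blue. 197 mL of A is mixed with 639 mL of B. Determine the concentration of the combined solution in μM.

7480 μM

C_A = 40.1 mM / 5 = 8.02 mM.
C_B = 7310 μM = 7.31 mM.
C_mix = (C_A·V_A + C_B·V_B)/(V_A + V_B) = (8.02×197 + 7.31×639) / 836.0 = 7.48 mM = 7480 μM.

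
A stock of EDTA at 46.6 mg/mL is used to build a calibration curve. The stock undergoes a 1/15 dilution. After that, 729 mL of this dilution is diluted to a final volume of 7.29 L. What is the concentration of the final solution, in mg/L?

Overall dilution factor = 15 × 10 = 150.
46.6 mg/mL / 150 = 0.311 mg/mL = 311 mg/L.

311 mg/L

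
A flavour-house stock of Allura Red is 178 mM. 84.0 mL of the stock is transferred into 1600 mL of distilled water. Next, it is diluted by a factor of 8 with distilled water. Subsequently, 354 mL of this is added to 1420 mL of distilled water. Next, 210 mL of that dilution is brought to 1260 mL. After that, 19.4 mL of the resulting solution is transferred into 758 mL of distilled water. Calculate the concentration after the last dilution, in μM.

0.921 μM

Overall dilution factor = 20.05 × 8 × 5.011 × 6 × 40.07 = 1.93 × 10⁵.
178 mM / 1.93 × 10⁵ = 9.21 × 10⁻⁴ mM = 0.921 μM.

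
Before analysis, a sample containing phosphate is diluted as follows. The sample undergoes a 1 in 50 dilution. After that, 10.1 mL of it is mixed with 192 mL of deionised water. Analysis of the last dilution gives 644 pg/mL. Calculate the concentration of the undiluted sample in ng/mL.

644 ng/mL

Overall dilution factor = 50 × 20.01 = 1000.
Original = 644 pg/mL × 1000 = 6.44 × 10⁵ pg/mL = 644 ng/mL.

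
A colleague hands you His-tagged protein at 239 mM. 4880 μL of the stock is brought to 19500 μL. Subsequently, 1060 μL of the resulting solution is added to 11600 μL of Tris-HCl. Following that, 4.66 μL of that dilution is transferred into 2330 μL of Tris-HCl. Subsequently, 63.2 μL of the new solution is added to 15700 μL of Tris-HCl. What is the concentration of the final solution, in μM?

0.0401 μM

Overall dilution factor = 3.996 × 11.94 × 501 × 249.4 = 5.96 × 10⁶.
239 mM / 5.96 × 10⁶ = 4.01 × 10⁻⁵ mM = 0.0401 μM.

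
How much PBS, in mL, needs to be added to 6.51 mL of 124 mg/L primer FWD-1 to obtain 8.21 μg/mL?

91.8 mL

8.21 μg/mL = 8.21 mg/L.
V₂ = C₁V₁/C₂ = 124 × 6.51 / 8.21 = 98.3 mL.
Diluent to add = V₂ − V₁ = 98.3 − 6.51 = 91.8 mL.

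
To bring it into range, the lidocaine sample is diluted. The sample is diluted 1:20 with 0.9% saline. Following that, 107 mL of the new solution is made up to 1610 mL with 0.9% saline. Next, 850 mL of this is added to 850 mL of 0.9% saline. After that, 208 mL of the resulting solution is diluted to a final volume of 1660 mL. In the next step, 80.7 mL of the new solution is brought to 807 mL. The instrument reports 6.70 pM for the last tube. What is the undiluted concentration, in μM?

0.322 μM

Overall dilution factor = 20 × 15.05 × 2 × 7.981 × 10 = 4.80 × 10⁴.
Original = 6.70 pM × 4.80 × 10⁴ = 3.22 × 10⁵ pM = 0.322 μM.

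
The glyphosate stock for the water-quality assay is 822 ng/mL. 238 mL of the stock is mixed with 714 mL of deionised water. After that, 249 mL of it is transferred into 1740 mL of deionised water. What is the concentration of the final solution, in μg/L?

25.7 μg/L

Overall dilution factor = 4 × 7.988 = 32.0.
822 ng/mL / 32.0 = 25.7 ng/mL = 25.7 μg/L.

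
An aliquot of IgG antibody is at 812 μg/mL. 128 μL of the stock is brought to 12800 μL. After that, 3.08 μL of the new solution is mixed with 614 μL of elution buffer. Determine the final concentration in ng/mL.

Overall dilution factor = 100 × 200.4 = 2.00 × 10⁴.
812 μg/mL / 2.00 × 10⁴ = 0.0405 μg/mL = 40.5 ng/mL.

40.5 ng/mL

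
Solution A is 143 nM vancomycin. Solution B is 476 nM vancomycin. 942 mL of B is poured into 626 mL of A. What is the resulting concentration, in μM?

0.343 μM

C_mix = (C_A·V_A + C_B·V_B)/(V_A + V_B) = (143×626 + 476×942) / 1568 = 343 nM = 0.343 μM.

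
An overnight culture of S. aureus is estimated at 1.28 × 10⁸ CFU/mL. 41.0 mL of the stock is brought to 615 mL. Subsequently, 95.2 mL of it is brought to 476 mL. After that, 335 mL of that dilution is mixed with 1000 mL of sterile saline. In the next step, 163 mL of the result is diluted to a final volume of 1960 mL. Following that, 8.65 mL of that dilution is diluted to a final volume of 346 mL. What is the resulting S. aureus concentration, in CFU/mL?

Overall dilution factor = 15 × 5 × 3.985 × 12.02 × 40 = 1.44 × 10⁵.
1.28 × 10⁸ CFU/mL / 1.44 × 10⁵ = 890 CFU/mL.

890 CFU/mL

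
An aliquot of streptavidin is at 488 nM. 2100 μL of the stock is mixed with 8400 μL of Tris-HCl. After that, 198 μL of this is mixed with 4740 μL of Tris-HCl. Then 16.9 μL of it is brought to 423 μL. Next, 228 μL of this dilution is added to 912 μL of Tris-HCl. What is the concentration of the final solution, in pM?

31.3 pM

Overall dilution factor = 5 × 24.94 × 25.03 × 5 = 1.56 × 10⁴.
488 nM / 1.56 × 10⁴ = 0.0313 nM = 31.3 pM.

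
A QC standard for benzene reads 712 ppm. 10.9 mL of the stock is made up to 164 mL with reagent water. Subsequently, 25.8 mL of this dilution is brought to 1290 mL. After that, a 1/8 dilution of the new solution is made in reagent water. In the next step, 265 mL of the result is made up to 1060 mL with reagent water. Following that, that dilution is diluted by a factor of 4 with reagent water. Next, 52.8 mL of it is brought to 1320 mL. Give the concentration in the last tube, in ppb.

0.296 ppb

Overall dilution factor = 15.05 × 50 × 8 × 4 × 4 × 25 = 2.41 × 10⁶.
712 ppm / 2.41 × 10⁶ = 2.96 × 10⁻⁴ ppm = 0.296 ppb.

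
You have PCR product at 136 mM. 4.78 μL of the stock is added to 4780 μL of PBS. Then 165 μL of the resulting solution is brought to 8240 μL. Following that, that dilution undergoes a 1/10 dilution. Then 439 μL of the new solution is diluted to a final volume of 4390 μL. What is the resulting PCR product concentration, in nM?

27.2 nM

Overall dilution factor = 1001 × 49.94 × 10 × 10 = 5.00 × 10⁶.
136 mM / 5.00 × 10⁶ = 2.72 × 10⁻⁵ mM = 27.2 nM.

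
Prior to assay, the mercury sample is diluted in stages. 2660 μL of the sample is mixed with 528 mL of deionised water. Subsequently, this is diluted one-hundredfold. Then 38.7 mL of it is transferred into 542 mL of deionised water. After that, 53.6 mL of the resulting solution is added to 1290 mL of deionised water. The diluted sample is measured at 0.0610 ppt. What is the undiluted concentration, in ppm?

Overall dilution factor = 199.5 × 100 × 15.01 × 25.07 = 7.50 × 10⁶.
Original = 0.0610 ppt × 7.50 × 10⁶ = 4.58 × 10⁵ ppt = 0.458 ppm.

0.458 ppm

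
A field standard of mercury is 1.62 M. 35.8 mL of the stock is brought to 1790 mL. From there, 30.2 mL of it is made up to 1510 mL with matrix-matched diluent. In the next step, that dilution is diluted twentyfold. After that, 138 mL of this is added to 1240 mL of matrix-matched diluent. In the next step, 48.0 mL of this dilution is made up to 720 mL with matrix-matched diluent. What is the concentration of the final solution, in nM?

Overall dilution factor = 50 × 50 × 20 × 9.986 × 15 = 7.49 × 10⁶.
1.62 M / 7.49 × 10⁶ = 2.16 × 10⁻⁷ M = 216 nM.

216 nM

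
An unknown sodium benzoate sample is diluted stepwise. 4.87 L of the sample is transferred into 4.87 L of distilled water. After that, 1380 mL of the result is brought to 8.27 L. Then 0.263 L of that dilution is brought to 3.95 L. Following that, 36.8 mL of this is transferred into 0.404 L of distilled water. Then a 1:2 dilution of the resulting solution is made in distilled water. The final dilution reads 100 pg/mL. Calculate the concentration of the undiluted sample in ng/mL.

Overall dilution factor = 2 × 5.993 × 15.02 × 11.98 × 2 = 4312.
Original = 100 pg/mL × 4312 = 4.31 × 10⁵ pg/mL = 431 ng/mL.

431 ng/mL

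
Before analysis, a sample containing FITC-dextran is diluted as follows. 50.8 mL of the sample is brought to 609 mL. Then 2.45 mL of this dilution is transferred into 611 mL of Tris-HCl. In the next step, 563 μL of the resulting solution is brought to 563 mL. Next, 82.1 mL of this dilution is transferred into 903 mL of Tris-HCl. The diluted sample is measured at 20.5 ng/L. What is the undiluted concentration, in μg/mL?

Overall dilution factor = 11.99 × 250.4 × 1000 × 12.00 = 3.60 × 10⁷.
Original = 20.5 ng/L × 3.60 × 10⁷ = 7.38 × 10⁸ ng/L = 738 μg/mL.

738 μg/mL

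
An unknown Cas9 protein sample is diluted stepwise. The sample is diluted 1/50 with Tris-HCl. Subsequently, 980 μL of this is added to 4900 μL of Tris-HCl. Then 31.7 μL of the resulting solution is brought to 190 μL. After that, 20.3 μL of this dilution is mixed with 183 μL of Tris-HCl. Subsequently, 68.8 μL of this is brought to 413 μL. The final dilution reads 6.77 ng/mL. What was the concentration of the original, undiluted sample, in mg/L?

Overall dilution factor = 50 × 6 × 5.994 × 10.01 × 6.003 = 1.08 × 10⁵.
Original = 6.77 ng/mL × 1.08 × 10⁵ = 7.32 × 10⁵ ng/mL = 732 mg/L.

732 mg/L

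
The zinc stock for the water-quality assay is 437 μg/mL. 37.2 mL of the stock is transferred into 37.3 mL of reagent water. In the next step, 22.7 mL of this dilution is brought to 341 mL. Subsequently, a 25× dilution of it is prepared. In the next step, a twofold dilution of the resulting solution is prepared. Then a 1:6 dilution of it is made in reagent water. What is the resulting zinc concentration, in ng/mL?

48.4 ng/mL

Overall dilution factor = 2.003 × 15.02 × 25 × 2 × 6 = 9025.
437 μg/mL / 9025 = 0.0484 μg/mL = 48.4 ng/mL.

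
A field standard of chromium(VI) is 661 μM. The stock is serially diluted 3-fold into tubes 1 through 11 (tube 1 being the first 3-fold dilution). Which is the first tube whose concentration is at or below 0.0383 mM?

tube 3

Tube n has concentration 661 μM / 3ⁿ.
Need 3ⁿ ≥ 661 μM / 0.0383 mM = 17.3, so n ≥ 2.59.
First such tube: n = 3.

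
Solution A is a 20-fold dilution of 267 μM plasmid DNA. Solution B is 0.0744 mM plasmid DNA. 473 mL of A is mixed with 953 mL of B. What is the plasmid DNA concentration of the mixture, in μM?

54.1 μM

C_A = 267 μM / 20 = 13.3 μM.
C_B = 0.0744 mM = 74.4 μM.
C_mix = (C_A·V_A + C_B·V_B)/(V_A + V_B) = (13.3×473 + 74.4×953) / 1426 = 54.1 μM.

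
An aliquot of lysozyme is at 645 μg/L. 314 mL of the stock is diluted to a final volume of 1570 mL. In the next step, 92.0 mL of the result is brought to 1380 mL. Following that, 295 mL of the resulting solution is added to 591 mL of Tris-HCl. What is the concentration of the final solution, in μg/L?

Overall dilution factor = 5 × 15 × 3.003 = 225.
645 μg/L / 225 = 2.86 μg/L.

2.86 μg/L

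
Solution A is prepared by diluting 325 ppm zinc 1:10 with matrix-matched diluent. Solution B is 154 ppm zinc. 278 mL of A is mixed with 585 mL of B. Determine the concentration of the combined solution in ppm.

C_A = 325 ppm / 10 = 32.5 ppm.
C_mix = (C_A·V_A + C_B·V_B)/(V_A + V_B) = (32.5×278 + 154×585) / 863.0 = 115 ppm.

115 ppm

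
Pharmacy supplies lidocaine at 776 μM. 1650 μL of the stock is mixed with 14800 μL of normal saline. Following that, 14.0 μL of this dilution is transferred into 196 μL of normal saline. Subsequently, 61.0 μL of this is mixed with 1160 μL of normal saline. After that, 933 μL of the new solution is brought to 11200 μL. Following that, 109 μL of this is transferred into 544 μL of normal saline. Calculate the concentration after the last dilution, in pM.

3600 pM

Overall dilution factor = 9.970 × 15 × 20.02 × 12.00 × 5.991 = 2.15 × 10⁵.
776 μM / 2.15 × 10⁵ = 3.60 × 10⁻³ μM = 3600 pM.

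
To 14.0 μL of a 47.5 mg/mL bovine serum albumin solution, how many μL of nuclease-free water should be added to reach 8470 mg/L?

64.5 μL

8470 mg/L = 8.47 mg/mL.
V₂ = C₁V₁/C₂ = 47.5 × 14.0 / 8.47 = 78.5 μL.
Diluent to add = V₂ − V₁ = 78.5 − 14.0 = 64.5 μL.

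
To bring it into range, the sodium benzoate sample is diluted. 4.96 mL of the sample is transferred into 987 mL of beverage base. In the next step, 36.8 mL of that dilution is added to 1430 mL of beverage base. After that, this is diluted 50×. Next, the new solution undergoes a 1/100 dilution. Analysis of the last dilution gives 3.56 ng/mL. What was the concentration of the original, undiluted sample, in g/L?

Overall dilution factor = 200.0 × 39.86 × 50 × 100 = 3.99 × 10⁷.
Original = 3.56 ng/mL × 3.99 × 10⁷ = 1.42 × 10⁸ ng/mL = 142 g/L.

142 g/L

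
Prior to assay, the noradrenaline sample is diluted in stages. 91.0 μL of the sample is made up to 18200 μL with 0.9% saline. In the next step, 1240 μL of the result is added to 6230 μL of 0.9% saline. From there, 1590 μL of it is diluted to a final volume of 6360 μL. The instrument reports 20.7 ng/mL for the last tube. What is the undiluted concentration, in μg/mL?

99.8 μg/mL

Overall dilution factor = 200 × 6.024 × 4 = 4819.
Original = 20.7 ng/mL × 4819 = 9.98 × 10⁴ ng/mL = 99.8 μg/mL.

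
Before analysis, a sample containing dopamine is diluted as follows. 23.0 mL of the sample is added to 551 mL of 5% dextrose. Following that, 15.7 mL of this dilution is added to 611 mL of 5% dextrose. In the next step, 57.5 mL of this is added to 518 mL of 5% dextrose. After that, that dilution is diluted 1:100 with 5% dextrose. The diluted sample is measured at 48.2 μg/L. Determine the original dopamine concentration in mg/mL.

Overall dilution factor = 24.96 × 39.92 × 10.01 × 100 = 9.97 × 10⁵.
Original = 48.2 μg/L × 9.97 × 10⁵ = 4.81 × 10⁷ μg/L = 48.1 mg/mL.

48.1 mg/mL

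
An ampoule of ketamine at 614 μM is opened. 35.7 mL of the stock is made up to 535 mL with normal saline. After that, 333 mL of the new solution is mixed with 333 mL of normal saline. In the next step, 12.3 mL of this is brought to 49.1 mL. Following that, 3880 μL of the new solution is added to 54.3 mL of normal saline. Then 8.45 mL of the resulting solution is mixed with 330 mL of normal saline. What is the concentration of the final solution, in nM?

Overall dilution factor = 14.99 × 2 × 3.992 × 14.99 × 40.05 = 7.19 × 10⁴.
614 μM / 7.19 × 10⁴ = 8.54 × 10⁻³ μM = 8.54 nM.

8.54 nM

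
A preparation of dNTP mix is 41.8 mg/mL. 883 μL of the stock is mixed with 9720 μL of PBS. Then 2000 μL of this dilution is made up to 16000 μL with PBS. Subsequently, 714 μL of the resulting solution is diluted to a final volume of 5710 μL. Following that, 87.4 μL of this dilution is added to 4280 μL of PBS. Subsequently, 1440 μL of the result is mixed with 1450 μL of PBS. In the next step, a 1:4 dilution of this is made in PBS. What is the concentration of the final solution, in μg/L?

Overall dilution factor = 12.01 × 8 × 7.997 × 49.97 × 2.007 × 4 = 3.08 × 10⁵.
41.8 mg/mL / 3.08 × 10⁵ = 1.36 × 10⁻⁴ mg/mL = 136 μg/L.

136 μg/L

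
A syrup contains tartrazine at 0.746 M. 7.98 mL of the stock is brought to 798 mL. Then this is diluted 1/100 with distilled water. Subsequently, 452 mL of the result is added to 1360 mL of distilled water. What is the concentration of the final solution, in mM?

Overall dilution factor = 100 × 100 × 4.009 = 4.01 × 10⁴.
0.746 M / 4.01 × 10⁴ = 1.86 × 10⁻⁵ M = 0.0186 mM.

0.0186 mM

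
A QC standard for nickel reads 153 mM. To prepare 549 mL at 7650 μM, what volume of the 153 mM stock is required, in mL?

7650 μM = 7.65 mM.
V₁ = C₂V₂/C₁ = 7.65 × 549 / 153 = 27.4 mL.

27.4 mL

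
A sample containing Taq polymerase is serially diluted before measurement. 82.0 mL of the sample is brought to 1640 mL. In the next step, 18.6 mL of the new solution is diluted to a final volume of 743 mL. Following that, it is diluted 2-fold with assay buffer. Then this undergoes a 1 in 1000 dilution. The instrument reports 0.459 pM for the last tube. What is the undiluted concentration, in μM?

0.733 μM

Overall dilution factor = 20 × 39.95 × 2 × 1000 = 1.60 × 10⁶.
Original = 0.459 pM × 1.60 × 10⁶ = 7.33 × 10⁵ pM = 0.733 μM.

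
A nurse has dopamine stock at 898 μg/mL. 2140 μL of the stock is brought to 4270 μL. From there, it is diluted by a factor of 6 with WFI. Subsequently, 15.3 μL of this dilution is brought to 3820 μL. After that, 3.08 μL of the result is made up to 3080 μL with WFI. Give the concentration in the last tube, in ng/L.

300 ng/L

Overall dilution factor = 1.995 × 6 × 249.7 × 1000 = 2.99 × 10⁶.
898 μg/mL / 2.99 × 10⁶ = 3.00 × 10⁻⁴ μg/mL = 300 ng/L.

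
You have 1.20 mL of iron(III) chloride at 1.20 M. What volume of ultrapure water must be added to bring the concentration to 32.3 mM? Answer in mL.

43.4 mL

32.3 mM = 0.0323 M.
V₂ = C₁V₁/C₂ = 1.20 × 1.20 / 0.0323 = 44.6 mL.
Diluent to add = V₂ − V₁ = 44.6 − 1.20 = 43.4 mL.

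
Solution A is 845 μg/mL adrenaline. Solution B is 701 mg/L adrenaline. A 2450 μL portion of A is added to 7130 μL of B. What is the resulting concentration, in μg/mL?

738 μg/mL

C_B = 701 mg/L = 701 μg/mL.
C_mix = (C_A·V_A + C_B·V_B)/(V_A + V_B) = (845×2450 + 701×7130) / 9580 = 738 μg/mL.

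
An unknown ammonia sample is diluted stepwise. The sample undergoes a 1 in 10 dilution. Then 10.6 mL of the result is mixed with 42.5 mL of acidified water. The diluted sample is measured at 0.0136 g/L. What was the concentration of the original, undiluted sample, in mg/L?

Overall dilution factor = 10 × 5.009 = 50.1.
Original = 0.0136 g/L × 50.1 = 0.681 g/L = 681 mg/L.

681 mg/L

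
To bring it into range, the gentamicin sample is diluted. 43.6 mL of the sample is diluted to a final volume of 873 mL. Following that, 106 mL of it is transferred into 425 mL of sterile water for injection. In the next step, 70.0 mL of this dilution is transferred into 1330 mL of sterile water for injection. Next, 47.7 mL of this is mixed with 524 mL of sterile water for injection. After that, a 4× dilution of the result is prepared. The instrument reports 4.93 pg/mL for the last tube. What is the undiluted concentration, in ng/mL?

Overall dilution factor = 20.02 × 5.009 × 20 × 11.99 × 4 = 9.62 × 10⁴.
Original = 4.93 pg/mL × 9.62 × 10⁴ = 4.74 × 10⁵ pg/mL = 474 ng/mL.

474 ng/mL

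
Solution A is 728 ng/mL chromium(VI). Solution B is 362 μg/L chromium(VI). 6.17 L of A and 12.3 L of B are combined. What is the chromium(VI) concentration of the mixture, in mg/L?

0.484 mg/L

C_B = 362 μg/L = 362 ng/mL.
C_mix = (C_A·V_A + C_B·V_B)/(V_A + V_B) = (728×6.17 + 362×12.3) / 18.47 = 484 ng/mL = 0.484 mg/L.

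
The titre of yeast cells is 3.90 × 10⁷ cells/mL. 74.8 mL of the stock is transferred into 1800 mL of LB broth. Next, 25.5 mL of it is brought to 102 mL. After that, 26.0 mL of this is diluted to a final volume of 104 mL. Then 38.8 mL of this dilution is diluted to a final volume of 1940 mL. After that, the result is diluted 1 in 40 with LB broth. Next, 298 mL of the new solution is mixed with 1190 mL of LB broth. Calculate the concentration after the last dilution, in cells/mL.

9.74 cells/mL

Overall dilution factor = 25.06 × 4 × 4 × 50 × 40 × 4.993 = 4.00 × 10⁶.
3.90 × 10⁷ cells/mL / 4.00 × 10⁶ = 9.74 cells/mL.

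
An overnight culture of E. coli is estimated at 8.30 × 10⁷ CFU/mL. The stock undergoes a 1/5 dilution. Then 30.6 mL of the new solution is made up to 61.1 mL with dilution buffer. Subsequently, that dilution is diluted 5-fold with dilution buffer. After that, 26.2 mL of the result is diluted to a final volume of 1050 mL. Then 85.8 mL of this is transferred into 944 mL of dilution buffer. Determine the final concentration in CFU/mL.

3460 CFU/mL

Overall dilution factor = 5 × 1.997 × 5 × 40.08 × 12.00 = 2.40 × 10⁴.
8.30 × 10⁷ CFU/mL / 2.40 × 10⁴ = 3460 CFU/mL.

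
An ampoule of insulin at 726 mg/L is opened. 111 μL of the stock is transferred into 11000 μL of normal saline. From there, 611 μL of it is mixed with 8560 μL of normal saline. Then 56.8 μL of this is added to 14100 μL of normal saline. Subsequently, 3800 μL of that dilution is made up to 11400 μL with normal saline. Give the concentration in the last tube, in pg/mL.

Overall dilution factor = 100.1 × 15.01 × 249.2 × 3 = 1.12 × 10⁶.
726 mg/L / 1.12 × 10⁶ = 6.46 × 10⁻⁴ mg/L = 646 pg/mL.

646 pg/mL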